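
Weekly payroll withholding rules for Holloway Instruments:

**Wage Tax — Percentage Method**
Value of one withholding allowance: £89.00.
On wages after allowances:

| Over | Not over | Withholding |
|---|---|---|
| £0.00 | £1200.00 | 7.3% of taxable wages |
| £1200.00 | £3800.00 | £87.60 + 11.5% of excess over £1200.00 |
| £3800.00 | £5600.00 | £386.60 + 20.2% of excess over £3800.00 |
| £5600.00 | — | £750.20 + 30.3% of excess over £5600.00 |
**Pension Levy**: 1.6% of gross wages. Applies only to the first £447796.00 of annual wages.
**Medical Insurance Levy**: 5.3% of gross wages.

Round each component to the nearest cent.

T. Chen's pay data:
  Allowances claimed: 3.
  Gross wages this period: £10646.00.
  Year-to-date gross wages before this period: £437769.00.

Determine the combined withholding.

Wage Tax: taxable = £10646.00 − 3×£89.00 = £10379.00
  £750.20 + 30.3% × (£10379.00 − £5600.00) = £750.20 + 30.3% × £4779.00 = £2198.24
Pension Levy: cap £447796.00 − YTD £437769.00 = £10027.00 subject; 1.6% × £10027.00 = £160.43
Medical Insurance Levy: 5.3% × £10646.00 = £564.24
Total: £2198.24 + £160.43 + £564.24 = £2922.91

£2922.91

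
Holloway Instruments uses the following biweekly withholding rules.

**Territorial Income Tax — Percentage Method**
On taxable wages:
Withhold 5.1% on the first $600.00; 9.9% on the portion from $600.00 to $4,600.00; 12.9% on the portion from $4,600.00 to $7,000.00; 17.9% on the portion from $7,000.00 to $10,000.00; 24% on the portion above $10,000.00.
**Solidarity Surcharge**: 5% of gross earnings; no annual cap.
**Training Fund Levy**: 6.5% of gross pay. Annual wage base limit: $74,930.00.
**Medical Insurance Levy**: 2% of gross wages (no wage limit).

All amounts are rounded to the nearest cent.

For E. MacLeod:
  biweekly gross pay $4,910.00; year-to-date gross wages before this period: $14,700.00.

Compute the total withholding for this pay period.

$1,129.44

Territorial Income Tax: taxable = $4,910.00
  $426.60 + 12.9% × ($4,910.00 − $4,600.00) = $426.60 + 12.9% × $310.00 = $466.59
Solidarity Surcharge: 5% × $4,910.00 = $245.50
Training Fund Levy: 6.5% × $4,910.00 = $319.15
Medical Insurance Levy: 2% × $4,910.00 = $98.20
Total: $466.59 + $245.50 + $319.15 + $98.20 = $1,129.44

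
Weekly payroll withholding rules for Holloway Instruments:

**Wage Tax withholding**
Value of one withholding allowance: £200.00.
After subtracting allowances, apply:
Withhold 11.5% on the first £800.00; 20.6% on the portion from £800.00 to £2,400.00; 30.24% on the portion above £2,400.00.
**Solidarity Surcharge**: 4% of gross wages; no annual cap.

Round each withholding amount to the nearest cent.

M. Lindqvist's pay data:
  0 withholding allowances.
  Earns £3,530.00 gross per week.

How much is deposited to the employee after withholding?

£2,625.49

Wage Tax: taxable = £3,530.00
  £421.60 + 30.24% × (£3,530.00 − £2,400.00) = £421.60 + 30.24% × £1,130.00 = £763.31
Solidarity Surcharge: 4% × £3,530.00 = £141.20
Total withheld: £763.31 + £141.20 = £904.51
Net pay: £3,530.00 − £904.51 = £2,625.49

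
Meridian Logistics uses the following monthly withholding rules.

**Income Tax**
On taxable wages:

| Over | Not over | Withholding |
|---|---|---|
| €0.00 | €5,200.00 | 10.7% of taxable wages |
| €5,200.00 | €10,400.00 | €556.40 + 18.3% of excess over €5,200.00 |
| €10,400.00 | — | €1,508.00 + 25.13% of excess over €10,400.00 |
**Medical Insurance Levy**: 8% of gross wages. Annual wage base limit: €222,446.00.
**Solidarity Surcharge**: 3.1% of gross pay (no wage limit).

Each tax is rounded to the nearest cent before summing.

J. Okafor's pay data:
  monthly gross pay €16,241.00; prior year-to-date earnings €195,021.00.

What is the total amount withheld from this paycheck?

Income Tax: taxable = €16,241.00
  €1,508.00 + 25.13% × (€16,241.00 − €10,400.00) = €1,508.00 + 25.13% × €5,841.00 = €2,975.84
Medical Insurance Levy: 8% × €16,241.00 = €1,299.28
Solidarity Surcharge: 3.1% × €16,241.00 = €503.47
Total: €2,975.84 + €1,299.28 + €503.47 = €4,778.59

€4,778.59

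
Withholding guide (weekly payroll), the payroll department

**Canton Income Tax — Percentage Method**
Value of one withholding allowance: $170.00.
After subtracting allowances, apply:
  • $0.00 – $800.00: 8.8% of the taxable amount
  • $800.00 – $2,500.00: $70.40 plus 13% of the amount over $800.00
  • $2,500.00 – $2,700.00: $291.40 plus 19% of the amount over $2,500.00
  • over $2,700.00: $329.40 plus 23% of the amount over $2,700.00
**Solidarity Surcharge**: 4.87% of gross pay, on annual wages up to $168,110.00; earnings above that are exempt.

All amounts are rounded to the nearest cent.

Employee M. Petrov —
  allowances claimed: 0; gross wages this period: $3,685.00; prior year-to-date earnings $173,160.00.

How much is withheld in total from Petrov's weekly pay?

Canton Income Tax: taxable = $3,685.00
  $329.40 + 23% × ($3,685.00 − $2,700.00) = $329.40 + 23% × $985.00 = $555.95
Solidarity Surcharge: YTD $173,160.00 ≥ cap $168,110.00 → $0.00
Total: $555.95 + $0.00 = $555.95

$555.95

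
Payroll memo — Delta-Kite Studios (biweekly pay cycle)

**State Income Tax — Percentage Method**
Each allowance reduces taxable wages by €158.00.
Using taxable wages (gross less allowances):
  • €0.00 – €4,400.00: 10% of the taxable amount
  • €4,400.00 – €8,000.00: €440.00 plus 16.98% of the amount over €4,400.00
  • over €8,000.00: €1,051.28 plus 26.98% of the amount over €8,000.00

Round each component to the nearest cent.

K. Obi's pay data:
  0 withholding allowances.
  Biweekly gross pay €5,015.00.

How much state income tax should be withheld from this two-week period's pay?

€544.43

State Income Tax: taxable = €5,015.00
  €440.00 + 16.98% × (€5,015.00 − €4,400.00) = €440.00 + 16.98% × €615.00 = €544.43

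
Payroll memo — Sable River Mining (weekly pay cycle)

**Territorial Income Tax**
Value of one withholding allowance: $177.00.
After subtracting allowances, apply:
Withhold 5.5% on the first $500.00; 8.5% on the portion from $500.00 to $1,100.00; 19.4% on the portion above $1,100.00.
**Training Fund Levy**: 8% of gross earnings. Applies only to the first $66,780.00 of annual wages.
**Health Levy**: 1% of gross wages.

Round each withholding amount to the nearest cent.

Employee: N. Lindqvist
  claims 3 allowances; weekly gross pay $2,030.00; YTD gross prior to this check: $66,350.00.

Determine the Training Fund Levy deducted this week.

Training Fund Levy: cap $66,780.00 − YTD $66,350.00 = $430.00 subject; 8% × $430.00 = $34.40

$34.40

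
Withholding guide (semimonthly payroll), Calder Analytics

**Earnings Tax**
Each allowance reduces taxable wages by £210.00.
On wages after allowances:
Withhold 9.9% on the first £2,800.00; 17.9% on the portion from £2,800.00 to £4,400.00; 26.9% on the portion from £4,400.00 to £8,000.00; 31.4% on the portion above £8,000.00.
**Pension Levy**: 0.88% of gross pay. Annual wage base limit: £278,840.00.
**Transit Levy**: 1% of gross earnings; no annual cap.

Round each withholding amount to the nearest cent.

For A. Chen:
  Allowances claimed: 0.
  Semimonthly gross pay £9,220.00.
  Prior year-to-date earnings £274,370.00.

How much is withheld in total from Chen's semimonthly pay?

£2,046.62

Earnings Tax: taxable = £9,220.00
  £1,532.00 + 31.4% × (£9,220.00 − £8,000.00) = £1,532.00 + 31.4% × £1,220.00 = £1,915.08
Pension Levy: cap £278,840.00 − YTD £274,370.00 = £4,470.00 subject; 0.88% × £4,470.00 = £39.34
Transit Levy: 1% × £9,220.00 = £92.20
Total: £1,915.08 + £39.34 + £92.20 = £2,046.62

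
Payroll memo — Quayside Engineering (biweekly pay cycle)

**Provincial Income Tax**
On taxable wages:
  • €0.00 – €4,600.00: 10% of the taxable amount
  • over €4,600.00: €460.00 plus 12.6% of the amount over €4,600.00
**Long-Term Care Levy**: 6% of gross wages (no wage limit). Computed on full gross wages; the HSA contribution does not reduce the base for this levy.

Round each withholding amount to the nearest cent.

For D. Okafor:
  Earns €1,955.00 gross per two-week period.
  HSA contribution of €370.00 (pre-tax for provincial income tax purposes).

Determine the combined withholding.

€275.80

Provincial Income Tax: taxable = €1,955.00 − €370.00 = €1,585.00
  10% × €1,585.00 = €158.50
Long-Term Care Levy: 6% × €1,955.00 = €117.30
Total: €158.50 + €117.30 = €275.80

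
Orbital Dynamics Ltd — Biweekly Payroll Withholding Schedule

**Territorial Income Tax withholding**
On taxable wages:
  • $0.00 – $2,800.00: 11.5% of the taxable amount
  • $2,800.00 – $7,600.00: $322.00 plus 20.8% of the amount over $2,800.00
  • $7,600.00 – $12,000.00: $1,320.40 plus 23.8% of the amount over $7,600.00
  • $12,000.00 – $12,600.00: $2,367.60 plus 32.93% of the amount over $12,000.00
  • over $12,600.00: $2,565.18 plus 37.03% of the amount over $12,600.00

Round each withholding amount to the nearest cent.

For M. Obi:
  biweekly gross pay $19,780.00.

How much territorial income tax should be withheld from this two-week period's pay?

Territorial Income Tax: taxable = $19,780.00
  $2,565.18 + 37.03% × ($19,780.00 − $12,600.00) = $2,565.18 + 37.03% × $7,180.00 = $5,223.93

$5,223.93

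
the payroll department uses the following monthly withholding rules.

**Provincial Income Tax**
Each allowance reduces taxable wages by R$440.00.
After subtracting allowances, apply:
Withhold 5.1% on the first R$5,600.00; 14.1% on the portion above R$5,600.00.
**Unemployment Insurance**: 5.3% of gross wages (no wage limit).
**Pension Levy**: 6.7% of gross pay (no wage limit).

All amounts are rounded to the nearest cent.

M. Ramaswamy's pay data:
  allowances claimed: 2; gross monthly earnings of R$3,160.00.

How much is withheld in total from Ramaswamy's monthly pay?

R$495.48

Provincial Income Tax: taxable = R$3,160.00 − 2×R$440.00 = R$2,280.00
  5.1% × R$2,280.00 = R$116.28
Unemployment Insurance: 5.3% × R$3,160.00 = R$167.48
Pension Levy: 6.7% × R$3,160.00 = R$211.72
Total: R$116.28 + R$167.48 + R$211.72 = R$495.48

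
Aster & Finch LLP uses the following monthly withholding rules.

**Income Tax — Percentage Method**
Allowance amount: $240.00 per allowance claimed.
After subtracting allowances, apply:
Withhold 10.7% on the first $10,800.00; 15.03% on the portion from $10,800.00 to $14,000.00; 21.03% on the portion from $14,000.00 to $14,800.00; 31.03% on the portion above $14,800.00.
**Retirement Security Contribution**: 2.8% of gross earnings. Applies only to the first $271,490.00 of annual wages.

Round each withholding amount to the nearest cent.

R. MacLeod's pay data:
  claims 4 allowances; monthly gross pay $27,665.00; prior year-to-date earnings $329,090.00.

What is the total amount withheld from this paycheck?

$5,498.92

Income Tax: taxable = $27,665.00 − 4×$240.00 = $26,705.00
  $1,804.80 + 31.03% × ($26,705.00 − $14,800.00) = $1,804.80 + 31.03% × $11,905.00 = $5,498.92
Retirement Security Contribution: YTD $329,090.00 ≥ cap $271,490.00 → $0.00
Total: $5,498.92 + $0.00 = $5,498.92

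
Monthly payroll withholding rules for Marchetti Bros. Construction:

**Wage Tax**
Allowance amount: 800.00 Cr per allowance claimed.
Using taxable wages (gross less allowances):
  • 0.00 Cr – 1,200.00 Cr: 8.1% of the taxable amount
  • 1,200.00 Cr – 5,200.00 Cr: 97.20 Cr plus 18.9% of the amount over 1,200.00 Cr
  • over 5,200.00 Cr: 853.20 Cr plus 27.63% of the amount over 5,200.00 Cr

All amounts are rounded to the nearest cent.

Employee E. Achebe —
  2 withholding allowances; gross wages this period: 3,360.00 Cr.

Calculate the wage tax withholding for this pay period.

203.04 Cr

Wage Tax: taxable = 3,360.00 Cr − 2×800.00 Cr = 1,760.00 Cr
  97.20 Cr + 18.9% × (1,760.00 Cr − 1,200.00 Cr) = 97.20 Cr + 18.9% × 560.00 Cr = 203.04 Cr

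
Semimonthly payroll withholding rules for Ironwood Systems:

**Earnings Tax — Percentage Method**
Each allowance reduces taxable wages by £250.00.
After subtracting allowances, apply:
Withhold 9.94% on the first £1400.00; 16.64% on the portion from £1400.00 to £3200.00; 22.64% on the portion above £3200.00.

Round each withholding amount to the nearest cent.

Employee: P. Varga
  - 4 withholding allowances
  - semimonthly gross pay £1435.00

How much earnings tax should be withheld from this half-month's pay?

£43.24

Earnings Tax: taxable = £1435.00 − 4×£250.00 = £435.00
  9.94% × £435.00 = £43.24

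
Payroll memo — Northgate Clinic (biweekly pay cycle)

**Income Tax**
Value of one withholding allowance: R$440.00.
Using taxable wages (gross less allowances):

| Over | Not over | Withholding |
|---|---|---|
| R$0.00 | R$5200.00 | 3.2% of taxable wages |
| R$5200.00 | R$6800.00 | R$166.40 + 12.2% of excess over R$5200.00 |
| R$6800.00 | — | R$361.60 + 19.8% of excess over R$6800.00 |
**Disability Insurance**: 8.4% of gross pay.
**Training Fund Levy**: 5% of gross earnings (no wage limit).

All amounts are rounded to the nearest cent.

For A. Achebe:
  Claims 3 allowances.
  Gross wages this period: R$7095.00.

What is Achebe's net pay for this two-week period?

Income Tax: taxable = R$7095.00 − 3×R$440.00 = R$5775.00
  R$166.40 + 12.2% × (R$5775.00 − R$5200.00) = R$166.40 + 12.2% × R$575.00 = R$236.55
Disability Insurance: 8.4% × R$7095.00 = R$595.98
Training Fund Levy: 5% × R$7095.00 = R$354.75
Total withheld: R$236.55 + R$595.98 + R$354.75 = R$1187.28
Net pay: R$7095.00 − R$1187.28 = R$5907.72

R$5907.72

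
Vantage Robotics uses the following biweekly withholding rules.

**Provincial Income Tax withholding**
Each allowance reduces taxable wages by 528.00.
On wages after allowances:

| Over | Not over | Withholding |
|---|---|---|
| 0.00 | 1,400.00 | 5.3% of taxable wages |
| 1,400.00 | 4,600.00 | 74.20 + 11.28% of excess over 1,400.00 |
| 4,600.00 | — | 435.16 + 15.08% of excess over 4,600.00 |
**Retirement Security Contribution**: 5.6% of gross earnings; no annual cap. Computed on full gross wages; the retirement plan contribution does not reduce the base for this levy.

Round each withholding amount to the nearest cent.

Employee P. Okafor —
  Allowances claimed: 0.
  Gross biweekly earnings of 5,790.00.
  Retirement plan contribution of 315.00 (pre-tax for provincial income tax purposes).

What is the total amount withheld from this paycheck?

891.35

Provincial Income Tax: taxable = 5,790.00 − 315.00 = 5,475.00
  435.16 + 15.08% × (5,475.00 − 4,600.00) = 435.16 + 15.08% × 875.00 = 567.11
Retirement Security Contribution: 5.6% × 5,790.00 = 324.24
Total: 567.11 + 324.24 = 891.35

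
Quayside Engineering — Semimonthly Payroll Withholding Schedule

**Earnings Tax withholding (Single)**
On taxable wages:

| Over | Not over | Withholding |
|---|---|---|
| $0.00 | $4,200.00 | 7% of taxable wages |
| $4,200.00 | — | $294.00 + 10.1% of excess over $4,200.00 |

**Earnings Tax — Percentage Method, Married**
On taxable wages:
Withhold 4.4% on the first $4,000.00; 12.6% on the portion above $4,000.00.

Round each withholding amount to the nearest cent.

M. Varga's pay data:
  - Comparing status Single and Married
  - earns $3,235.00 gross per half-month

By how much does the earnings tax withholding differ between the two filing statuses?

Earnings Tax (Single): taxable = $3,235.00
  7% × $3,235.00 = $226.45
Earnings Tax (Married): taxable = $3,235.00
  4.4% × $3,235.00 = $142.34
Difference: |$226.45 − $142.34| = $84.11 (higher under Single)

$84.11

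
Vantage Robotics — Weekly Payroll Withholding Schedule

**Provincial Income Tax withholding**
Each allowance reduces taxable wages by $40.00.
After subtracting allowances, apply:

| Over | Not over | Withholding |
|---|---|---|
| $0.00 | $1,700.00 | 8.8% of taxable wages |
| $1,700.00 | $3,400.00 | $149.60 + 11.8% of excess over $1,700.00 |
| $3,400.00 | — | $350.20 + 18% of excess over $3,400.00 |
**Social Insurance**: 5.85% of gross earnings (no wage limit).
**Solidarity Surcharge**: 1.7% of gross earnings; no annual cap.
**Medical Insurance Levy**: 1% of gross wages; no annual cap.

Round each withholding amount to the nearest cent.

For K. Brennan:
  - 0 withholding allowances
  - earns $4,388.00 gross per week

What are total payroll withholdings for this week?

$903.22

Provincial Income Tax: taxable = $4,388.00
  $350.20 + 18% × ($4,388.00 − $3,400.00) = $350.20 + 18% × $988.00 = $528.04
Social Insurance: 5.85% × $4,388.00 = $256.70
Solidarity Surcharge: 1.7% × $4,388.00 = $74.60
Medical Insurance Levy: 1% × $4,388.00 = $43.88
Total: $528.04 + $256.70 + $74.60 + $43.88 = $903.22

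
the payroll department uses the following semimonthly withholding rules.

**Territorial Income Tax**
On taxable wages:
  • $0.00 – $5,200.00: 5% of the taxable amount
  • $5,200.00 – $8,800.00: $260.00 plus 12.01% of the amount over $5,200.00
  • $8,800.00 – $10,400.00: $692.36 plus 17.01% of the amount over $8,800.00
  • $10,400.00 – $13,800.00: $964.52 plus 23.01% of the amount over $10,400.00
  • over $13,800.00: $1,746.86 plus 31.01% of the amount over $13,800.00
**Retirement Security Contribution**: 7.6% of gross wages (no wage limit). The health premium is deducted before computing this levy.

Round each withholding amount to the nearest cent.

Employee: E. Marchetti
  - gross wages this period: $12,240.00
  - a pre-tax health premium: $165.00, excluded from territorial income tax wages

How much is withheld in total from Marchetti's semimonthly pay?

$2,267.64

Territorial Income Tax: taxable = $12,240.00 − $165.00 = $12,075.00
  $964.52 + 23.01% × ($12,075.00 − $10,400.00) = $964.52 + 23.01% × $1,675.00 = $1,349.94
Retirement Security Contribution: 7.6% × $12,075.00 = $917.70
Total: $1,349.94 + $917.70 = $2,267.64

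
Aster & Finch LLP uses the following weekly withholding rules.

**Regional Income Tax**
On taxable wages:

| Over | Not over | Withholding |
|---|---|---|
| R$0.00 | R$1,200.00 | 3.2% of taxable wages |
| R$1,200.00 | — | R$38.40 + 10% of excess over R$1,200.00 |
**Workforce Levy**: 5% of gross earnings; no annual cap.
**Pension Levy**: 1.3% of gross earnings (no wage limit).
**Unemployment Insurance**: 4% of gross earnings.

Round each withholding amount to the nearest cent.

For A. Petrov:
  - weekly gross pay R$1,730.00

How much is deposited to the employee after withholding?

R$1,460.41

Regional Income Tax: taxable = R$1,730.00
  R$38.40 + 10% × (R$1,730.00 − R$1,200.00) = R$38.40 + 10% × R$530.00 = R$91.40
Workforce Levy: 5% × R$1,730.00 = R$86.50
Pension Levy: 1.3% × R$1,730.00 = R$22.49
Unemployment Insurance: 4% × R$1,730.00 = R$69.20
Total withheld: R$91.40 + R$86.50 + R$22.49 + R$69.20 = R$269.59
Net pay: R$1,730.00 − R$269.59 = R$1,460.41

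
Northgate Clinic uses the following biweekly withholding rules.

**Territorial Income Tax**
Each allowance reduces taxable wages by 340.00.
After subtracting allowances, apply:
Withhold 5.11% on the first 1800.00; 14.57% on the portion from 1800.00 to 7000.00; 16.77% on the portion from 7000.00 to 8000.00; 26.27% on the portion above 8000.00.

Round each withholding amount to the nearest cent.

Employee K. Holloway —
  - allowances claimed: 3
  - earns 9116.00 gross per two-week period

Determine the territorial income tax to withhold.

Territorial Income Tax: taxable = 9116.00 − 3×340.00 = 8096.00
  1017.32 + 26.27% × (8096.00 − 8000.00) = 1017.32 + 26.27% × 96.00 = 1042.54

1042.54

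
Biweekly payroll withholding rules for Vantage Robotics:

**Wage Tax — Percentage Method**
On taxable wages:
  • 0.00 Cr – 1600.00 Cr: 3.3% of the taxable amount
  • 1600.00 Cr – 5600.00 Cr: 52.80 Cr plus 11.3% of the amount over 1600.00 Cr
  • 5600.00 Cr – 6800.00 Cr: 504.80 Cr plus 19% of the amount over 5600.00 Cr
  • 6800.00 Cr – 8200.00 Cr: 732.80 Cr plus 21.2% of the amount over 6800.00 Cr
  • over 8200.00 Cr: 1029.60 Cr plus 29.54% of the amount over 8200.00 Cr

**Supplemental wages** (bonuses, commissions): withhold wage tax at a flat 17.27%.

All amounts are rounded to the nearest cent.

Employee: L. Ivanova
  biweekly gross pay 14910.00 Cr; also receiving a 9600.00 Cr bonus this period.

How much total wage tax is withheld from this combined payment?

4669.65 Cr

Wage Tax: taxable = 14910.00 Cr
  1029.60 Cr + 29.54% × (14910.00 Cr − 8200.00 Cr) = 1029.60 Cr + 29.54% × 6710.00 Cr = 3011.73 Cr
Supplemental (17.27% flat on bonus): 17.27% × 9600.00 Cr = 1657.92 Cr
Total wage tax: 3011.73 Cr + 1657.92 Cr = 4669.65 Cr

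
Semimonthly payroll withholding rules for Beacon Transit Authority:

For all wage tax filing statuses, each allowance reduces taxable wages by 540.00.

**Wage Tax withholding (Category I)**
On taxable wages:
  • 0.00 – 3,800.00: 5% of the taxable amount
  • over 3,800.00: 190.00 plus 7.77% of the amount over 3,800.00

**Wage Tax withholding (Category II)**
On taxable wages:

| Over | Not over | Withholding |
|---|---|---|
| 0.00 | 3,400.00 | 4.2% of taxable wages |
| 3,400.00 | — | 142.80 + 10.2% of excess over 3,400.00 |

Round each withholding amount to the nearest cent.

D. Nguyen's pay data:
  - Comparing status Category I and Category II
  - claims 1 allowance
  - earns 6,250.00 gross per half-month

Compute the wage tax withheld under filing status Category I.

Wage Tax (Category I): taxable = 6,250.00 − 1×540.00 = 5,710.00
  190.00 + 7.77% × (5,710.00 − 3,800.00) = 190.00 + 7.77% × 1,910.00 = 338.41

338.41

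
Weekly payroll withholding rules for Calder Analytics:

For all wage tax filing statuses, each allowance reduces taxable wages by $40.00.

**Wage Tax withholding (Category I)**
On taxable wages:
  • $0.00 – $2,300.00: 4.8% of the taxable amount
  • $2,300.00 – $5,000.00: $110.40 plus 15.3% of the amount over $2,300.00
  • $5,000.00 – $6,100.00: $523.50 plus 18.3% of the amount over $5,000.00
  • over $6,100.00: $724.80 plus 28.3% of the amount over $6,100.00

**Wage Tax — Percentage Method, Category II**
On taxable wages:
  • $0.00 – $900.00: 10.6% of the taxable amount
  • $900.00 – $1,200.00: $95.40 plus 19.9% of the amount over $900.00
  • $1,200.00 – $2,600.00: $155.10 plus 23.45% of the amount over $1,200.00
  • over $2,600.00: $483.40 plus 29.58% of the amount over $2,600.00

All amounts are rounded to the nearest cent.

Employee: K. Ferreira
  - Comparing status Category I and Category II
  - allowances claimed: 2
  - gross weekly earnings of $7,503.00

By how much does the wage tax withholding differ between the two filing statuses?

Wage Tax (Category I): taxable = $7,503.00 − 2×$40.00 = $7,423.00
  $724.80 + 28.3% × ($7,423.00 − $6,100.00) = $724.80 + 28.3% × $1,323.00 = $1,099.21
Wage Tax (Category II): taxable = $7,503.00 − 2×$40.00 = $7,423.00
  $483.40 + 29.58% × ($7,423.00 − $2,600.00) = $483.40 + 29.58% × $4,823.00 = $1,910.04
Difference: |$1,099.21 − $1,910.04| = $810.83 (higher under Category II)

$810.83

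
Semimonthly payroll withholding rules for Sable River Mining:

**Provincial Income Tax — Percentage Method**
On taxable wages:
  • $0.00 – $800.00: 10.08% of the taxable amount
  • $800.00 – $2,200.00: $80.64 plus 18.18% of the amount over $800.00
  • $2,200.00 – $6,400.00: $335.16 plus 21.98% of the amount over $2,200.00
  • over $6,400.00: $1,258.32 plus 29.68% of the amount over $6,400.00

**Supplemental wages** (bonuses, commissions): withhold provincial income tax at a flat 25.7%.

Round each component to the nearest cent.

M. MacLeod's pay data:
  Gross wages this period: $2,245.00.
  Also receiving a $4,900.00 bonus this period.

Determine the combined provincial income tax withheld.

$1,604.35

Provincial Income Tax: taxable = $2,245.00
  $335.16 + 21.98% × ($2,245.00 − $2,200.00) = $335.16 + 21.98% × $45.00 = $345.05
Supplemental (25.7% flat on bonus): 25.7% × $4,900.00 = $1,259.30
Total provincial income tax: $345.05 + $1,259.30 = $1,604.35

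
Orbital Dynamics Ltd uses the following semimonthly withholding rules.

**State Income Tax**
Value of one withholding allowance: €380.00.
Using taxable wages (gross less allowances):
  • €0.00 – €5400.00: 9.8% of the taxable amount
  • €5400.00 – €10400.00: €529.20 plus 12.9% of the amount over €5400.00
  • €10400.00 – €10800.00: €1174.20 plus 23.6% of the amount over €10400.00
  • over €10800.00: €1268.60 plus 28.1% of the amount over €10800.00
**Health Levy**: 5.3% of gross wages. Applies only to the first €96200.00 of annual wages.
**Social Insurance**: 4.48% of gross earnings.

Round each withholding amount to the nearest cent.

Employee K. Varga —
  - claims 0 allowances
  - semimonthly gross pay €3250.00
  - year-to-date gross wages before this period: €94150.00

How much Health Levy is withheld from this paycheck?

Health Levy: cap €96200.00 − YTD €94150.00 = €2050.00 subject; 5.3% × €2050.00 = €108.65

€108.65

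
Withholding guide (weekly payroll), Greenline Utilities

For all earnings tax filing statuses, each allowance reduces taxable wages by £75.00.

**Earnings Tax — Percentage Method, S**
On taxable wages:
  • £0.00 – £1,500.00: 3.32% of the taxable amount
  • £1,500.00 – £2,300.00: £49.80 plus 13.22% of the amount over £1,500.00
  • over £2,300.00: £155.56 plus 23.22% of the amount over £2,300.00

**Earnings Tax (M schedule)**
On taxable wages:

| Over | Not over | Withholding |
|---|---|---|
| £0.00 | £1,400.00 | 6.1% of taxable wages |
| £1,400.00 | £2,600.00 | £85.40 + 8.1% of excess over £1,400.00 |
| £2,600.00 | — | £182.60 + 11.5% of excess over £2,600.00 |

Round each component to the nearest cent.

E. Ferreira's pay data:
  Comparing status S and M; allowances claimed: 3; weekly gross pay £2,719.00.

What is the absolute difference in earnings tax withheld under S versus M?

Earnings Tax (S): taxable = £2,719.00 − 3×£75.00 = £2,494.00
  £155.56 + 23.22% × (£2,494.00 − £2,300.00) = £155.56 + 23.22% × £194.00 = £200.61
Earnings Tax (M): taxable = £2,719.00 − 3×£75.00 = £2,494.00
  £85.40 + 8.1% × (£2,494.00 − £1,400.00) = £85.40 + 8.1% × £1,094.00 = £174.01
Difference: |£200.61 − £174.01| = £26.60 (higher under S)

£26.60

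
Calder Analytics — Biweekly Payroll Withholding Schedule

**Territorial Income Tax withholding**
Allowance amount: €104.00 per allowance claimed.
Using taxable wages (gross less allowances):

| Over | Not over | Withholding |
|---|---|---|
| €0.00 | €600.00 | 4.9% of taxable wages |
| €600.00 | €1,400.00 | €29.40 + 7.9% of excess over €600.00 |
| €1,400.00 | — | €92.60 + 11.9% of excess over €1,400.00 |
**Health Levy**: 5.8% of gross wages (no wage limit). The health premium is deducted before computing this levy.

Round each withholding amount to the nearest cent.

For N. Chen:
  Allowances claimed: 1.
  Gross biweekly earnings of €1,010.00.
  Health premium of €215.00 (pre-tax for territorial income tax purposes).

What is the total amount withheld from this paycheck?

€82.70

Territorial Income Tax: taxable = €1,010.00 − €215.00 − 1×€104.00 = €691.00
  €29.40 + 7.9% × (€691.00 − €600.00) = €29.40 + 7.9% × €91.00 = €36.59
Health Levy: 5.8% × €795.00 = €46.11
Total: €36.59 + €46.11 = €82.70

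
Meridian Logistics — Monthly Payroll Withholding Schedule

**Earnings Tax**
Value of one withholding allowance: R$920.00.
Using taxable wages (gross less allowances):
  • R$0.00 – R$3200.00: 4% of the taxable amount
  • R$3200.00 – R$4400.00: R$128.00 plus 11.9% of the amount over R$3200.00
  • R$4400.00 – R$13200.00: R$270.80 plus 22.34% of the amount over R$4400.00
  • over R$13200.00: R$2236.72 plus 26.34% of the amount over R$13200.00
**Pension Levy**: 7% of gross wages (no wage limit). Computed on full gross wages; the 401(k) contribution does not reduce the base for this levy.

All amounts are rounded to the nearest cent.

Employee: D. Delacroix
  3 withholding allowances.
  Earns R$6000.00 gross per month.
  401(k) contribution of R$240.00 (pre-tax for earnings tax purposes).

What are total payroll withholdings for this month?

Earnings Tax: taxable = R$6000.00 − R$240.00 − 3×R$920.00 = R$3000.00
  4% × R$3000.00 = R$120.00
Pension Levy: 7% × R$6000.00 = R$420.00
Total: R$120.00 + R$420.00 = R$540.00

R$540.00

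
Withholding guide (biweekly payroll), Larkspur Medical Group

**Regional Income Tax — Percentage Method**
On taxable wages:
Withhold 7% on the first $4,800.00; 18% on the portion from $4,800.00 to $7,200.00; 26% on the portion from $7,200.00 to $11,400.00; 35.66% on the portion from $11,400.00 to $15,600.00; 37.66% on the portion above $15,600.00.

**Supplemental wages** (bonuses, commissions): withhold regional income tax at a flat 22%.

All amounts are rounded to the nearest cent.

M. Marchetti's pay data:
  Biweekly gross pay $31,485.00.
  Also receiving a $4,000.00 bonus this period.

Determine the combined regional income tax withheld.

$10,220.01

Regional Income Tax: taxable = $31,485.00
  $3,357.72 + 37.66% × ($31,485.00 − $15,600.00) = $3,357.72 + 37.66% × $15,885.00 = $9,340.01
Supplemental (22% flat on bonus): 22% × $4,000.00 = $880.00
Total regional income tax: $9,340.01 + $880.00 = $10,220.01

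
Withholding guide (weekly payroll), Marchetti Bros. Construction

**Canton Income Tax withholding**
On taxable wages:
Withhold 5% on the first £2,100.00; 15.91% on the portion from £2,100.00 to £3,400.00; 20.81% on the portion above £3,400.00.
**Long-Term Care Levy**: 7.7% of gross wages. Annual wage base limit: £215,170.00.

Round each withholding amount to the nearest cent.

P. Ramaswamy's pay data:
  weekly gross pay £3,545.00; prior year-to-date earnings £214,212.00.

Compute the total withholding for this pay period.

Canton Income Tax: taxable = £3,545.00
  £311.83 + 20.81% × (£3,545.00 − £3,400.00) = £311.83 + 20.81% × £145.00 = £342.00
Long-Term Care Levy: cap £215,170.00 − YTD £214,212.00 = £958.00 subject; 7.7% × £958.00 = £73.77
Total: £342.00 + £73.77 = £415.77

£415.77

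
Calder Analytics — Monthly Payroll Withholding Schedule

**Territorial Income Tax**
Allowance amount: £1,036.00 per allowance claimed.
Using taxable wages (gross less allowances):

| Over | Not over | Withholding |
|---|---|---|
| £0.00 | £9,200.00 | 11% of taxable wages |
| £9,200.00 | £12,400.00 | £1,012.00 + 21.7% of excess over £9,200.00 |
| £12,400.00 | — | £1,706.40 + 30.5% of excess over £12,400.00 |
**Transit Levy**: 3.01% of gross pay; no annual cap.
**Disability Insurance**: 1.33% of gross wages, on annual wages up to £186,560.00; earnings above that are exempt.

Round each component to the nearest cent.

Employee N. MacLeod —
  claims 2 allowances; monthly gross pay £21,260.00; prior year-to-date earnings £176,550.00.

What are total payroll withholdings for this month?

£4,549.80

Territorial Income Tax: taxable = £21,260.00 − 2×£1,036.00 = £19,188.00
  £1,706.40 + 30.5% × (£19,188.00 − £12,400.00) = £1,706.40 + 30.5% × £6,788.00 = £3,776.74
Transit Levy: 3.01% × £21,260.00 = £639.93
Disability Insurance: cap £186,560.00 − YTD £176,550.00 = £10,010.00 subject; 1.33% × £10,010.00 = £133.13
Total: £3,776.74 + £639.93 + £133.13 = £4,549.80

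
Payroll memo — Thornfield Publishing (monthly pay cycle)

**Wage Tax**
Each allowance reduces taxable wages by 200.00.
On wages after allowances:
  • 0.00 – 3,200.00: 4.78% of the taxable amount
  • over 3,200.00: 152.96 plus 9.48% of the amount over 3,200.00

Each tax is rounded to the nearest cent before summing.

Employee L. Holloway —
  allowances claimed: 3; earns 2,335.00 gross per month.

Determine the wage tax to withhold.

82.93

Wage Tax: taxable = 2,335.00 − 3×200.00 = 1,735.00
  4.78% × 1,735.00 = 82.93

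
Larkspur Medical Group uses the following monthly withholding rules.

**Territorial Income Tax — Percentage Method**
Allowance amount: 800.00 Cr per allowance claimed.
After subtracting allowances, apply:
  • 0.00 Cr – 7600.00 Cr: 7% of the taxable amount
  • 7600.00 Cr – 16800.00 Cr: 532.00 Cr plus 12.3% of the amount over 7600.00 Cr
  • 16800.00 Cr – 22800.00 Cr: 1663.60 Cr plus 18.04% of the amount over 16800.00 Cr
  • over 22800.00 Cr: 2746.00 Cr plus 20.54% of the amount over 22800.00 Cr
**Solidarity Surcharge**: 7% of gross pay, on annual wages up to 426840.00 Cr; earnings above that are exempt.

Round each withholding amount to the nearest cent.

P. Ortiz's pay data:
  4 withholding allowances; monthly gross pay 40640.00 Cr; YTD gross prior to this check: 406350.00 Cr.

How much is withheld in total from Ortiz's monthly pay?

7187.36 Cr

Territorial Income Tax: taxable = 40640.00 Cr − 4×800.00 Cr = 37440.00 Cr
  2746.00 Cr + 20.54% × (37440.00 Cr − 22800.00 Cr) = 2746.00 Cr + 20.54% × 14640.00 Cr = 5753.06 Cr
Solidarity Surcharge: cap 426840.00 Cr − YTD 406350.00 Cr = 20490.00 Cr subject; 7% × 20490.00 Cr = 1434.30 Cr
Total: 5753.06 Cr + 1434.30 Cr = 7187.36 Cr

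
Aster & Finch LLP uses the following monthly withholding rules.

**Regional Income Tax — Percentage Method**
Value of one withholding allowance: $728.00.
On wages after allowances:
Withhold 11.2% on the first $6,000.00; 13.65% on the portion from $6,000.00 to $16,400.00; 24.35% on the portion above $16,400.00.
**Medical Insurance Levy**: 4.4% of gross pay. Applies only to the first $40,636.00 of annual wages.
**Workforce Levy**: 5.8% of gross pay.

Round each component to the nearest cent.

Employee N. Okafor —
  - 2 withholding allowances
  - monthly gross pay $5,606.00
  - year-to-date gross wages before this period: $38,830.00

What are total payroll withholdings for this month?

Regional Income Tax: taxable = $5,606.00 − 2×$728.00 = $4,150.00
  11.2% × $4,150.00 = $464.80
Medical Insurance Levy: cap $40,636.00 − YTD $38,830.00 = $1,806.00 subject; 4.4% × $1,806.00 = $79.46
Workforce Levy: 5.8% × $5,606.00 = $325.15
Total: $464.80 + $79.46 + $325.15 = $869.41

$869.41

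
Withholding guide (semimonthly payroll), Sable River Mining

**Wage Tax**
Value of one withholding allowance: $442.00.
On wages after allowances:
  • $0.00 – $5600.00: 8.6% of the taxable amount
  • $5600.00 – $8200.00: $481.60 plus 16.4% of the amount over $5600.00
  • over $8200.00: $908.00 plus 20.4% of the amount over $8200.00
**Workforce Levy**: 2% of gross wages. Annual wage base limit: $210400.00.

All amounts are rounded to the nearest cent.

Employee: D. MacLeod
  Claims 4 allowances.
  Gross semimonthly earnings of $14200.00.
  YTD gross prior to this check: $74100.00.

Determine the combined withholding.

$2055.33

Wage Tax: taxable = $14200.00 − 4×$442.00 = $12432.00
  $908.00 + 20.4% × ($12432.00 − $8200.00) = $908.00 + 20.4% × $4232.00 = $1771.33
Workforce Levy: 2% × $14200.00 = $284.00
Total: $1771.33 + $284.00 = $2055.33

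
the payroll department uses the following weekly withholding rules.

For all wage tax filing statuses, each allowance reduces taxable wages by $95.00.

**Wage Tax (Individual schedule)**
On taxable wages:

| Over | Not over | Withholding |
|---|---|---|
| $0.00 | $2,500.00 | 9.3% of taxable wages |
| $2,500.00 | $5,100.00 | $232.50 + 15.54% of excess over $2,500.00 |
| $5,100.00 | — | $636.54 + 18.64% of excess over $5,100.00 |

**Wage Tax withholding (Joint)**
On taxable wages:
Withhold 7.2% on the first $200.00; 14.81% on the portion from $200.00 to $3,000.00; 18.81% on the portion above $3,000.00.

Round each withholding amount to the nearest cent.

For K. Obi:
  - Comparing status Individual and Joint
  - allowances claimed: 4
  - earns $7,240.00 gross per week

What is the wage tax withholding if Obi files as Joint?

Wage Tax (Joint): taxable = $7,240.00 − 4×$95.00 = $6,860.00
  $429.08 + 18.81% × ($6,860.00 − $3,000.00) = $429.08 + 18.81% × $3,860.00 = $1,155.15

$1,155.15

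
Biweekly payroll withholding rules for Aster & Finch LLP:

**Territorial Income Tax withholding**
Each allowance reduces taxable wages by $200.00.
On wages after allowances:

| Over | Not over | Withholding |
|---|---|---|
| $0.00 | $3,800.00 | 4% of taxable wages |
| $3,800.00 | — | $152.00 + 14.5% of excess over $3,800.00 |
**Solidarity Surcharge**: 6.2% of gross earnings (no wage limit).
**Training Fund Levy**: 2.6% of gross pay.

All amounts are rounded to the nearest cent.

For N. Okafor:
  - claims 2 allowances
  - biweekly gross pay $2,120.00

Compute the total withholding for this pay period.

$255.36

Territorial Income Tax: taxable = $2,120.00 − 2×$200.00 = $1,720.00
  4% × $1,720.00 = $68.80
Solidarity Surcharge: 6.2% × $2,120.00 = $131.44
Training Fund Levy: 2.6% × $2,120.00 = $55.12
Total: $68.80 + $131.44 + $55.12 = $255.36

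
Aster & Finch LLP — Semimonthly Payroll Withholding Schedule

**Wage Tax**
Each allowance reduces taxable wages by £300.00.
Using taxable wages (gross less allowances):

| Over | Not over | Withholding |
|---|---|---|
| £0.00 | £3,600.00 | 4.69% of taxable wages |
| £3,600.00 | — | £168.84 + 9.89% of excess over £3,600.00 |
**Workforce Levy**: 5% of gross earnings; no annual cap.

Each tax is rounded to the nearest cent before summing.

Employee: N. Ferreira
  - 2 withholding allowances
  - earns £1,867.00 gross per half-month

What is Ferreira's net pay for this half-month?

£1,714.23

Wage Tax: taxable = £1,867.00 − 2×£300.00 = £1,267.00
  4.69% × £1,267.00 = £59.42
Workforce Levy: 5% × £1,867.00 = £93.35
Total withheld: £59.42 + £93.35 = £152.77
Net pay: £1,867.00 − £152.77 = £1,714.23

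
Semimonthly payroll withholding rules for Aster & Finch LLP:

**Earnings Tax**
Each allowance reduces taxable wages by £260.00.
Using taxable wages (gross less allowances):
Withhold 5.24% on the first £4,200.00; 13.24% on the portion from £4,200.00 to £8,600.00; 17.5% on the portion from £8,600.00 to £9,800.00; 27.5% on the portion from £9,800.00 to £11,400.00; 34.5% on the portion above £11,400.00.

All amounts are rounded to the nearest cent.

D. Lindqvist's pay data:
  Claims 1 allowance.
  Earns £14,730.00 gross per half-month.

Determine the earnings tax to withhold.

Earnings Tax: taxable = £14,730.00 − 1×£260.00 = £14,470.00
  £1,452.64 + 34.5% × (£14,470.00 − £11,400.00) = £1,452.64 + 34.5% × £3,070.00 = £2,511.79

£2,511.79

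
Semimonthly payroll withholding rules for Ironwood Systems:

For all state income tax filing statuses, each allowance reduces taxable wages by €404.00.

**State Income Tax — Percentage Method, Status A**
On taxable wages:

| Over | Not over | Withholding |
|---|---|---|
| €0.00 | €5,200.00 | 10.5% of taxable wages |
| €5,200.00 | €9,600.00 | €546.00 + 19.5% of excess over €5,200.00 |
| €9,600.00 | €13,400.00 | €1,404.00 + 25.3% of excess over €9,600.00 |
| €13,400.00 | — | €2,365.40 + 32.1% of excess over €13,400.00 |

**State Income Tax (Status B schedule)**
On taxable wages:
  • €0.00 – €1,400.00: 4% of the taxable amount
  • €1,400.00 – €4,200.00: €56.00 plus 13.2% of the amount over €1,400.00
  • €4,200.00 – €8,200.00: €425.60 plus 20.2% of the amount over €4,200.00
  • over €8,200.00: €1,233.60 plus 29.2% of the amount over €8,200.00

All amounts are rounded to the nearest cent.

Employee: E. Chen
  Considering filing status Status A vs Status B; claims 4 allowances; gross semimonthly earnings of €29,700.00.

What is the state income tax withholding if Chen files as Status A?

State Income Tax (Status A): taxable = €29,700.00 − 4×€404.00 = €28,084.00
  €2,365.40 + 32.1% × (€28,084.00 − €13,400.00) = €2,365.40 + 32.1% × €14,684.00 = €7,078.96

€7,078.96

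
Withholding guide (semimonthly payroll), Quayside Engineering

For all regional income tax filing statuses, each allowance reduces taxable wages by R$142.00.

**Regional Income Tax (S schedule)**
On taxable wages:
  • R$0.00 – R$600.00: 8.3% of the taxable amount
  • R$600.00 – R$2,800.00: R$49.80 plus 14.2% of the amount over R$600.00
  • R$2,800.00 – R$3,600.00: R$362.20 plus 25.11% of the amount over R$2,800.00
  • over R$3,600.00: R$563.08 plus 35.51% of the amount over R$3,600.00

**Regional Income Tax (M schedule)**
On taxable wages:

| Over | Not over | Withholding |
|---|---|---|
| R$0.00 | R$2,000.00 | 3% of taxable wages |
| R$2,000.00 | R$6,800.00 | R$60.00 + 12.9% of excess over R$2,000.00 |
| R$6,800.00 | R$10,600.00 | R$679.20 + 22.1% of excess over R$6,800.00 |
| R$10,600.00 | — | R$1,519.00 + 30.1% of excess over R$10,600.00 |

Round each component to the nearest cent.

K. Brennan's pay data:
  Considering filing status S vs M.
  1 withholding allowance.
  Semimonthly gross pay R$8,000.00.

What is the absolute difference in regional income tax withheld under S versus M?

R$1,162.08

Regional Income Tax (S): taxable = R$8,000.00 − 1×R$142.00 = R$7,858.00
  R$563.08 + 35.51% × (R$7,858.00 − R$3,600.00) = R$563.08 + 35.51% × R$4,258.00 = R$2,075.10
Regional Income Tax (M): taxable = R$8,000.00 − 1×R$142.00 = R$7,858.00
  R$679.20 + 22.1% × (R$7,858.00 − R$6,800.00) = R$679.20 + 22.1% × R$1,058.00 = R$913.02
Difference: |R$2,075.10 − R$913.02| = R$1,162.08 (higher under S)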